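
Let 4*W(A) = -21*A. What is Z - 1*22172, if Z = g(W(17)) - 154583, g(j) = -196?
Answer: -176951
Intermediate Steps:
W(A) = -21*A/4 (W(A) = (-21*A)/4 = -21*A/4)
Z = -154779 (Z = -196 - 154583 = -154779)
Z - 1*22172 = -154779 - 1*22172 = -154779 - 22172 = -176951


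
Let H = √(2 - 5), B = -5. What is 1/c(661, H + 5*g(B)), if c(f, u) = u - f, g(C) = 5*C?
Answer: -262/205933 - I*√3/617799 ≈ -0.0012723 - 2.8036e-6*I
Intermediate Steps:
H = I*√3 (H = √(-3) = I*√3 ≈ 1.732*I)
1/c(661, H + 5*g(B)) = 1/((I*√3 + 5*(5*(-5))) - 1*661) = 1/((I*√3 + 5*(-25)) - 661) = 1/((I*√3 - 125) - 661) = 1/((-125 + I*√3) - 661) = 1/(-786 + I*√3)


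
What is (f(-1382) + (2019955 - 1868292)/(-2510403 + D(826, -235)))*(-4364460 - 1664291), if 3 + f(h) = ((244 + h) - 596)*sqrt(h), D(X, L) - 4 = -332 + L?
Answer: 46328304813311/2510966 + 10453854234*I*sqrt(1382) ≈ 1.845e+7 + 3.8862e+11*I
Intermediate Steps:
D(X, L) = -328 + L (D(X, L) = 4 + (-332 + L) = -328 + L)
f(h) = -3 + sqrt(h)*(-352 + h) (f(h) = -3 + ((244 + h) - 596)*sqrt(h) = -3 + (-352 + h)*sqrt(h) = -3 + sqrt(h)*(-352 + h))
(f(-1382) + (2019955 - 1868292)/(-2510403 + D(826, -235)))*(-4364460 - 1664291) = ((-3 + (-1382)**(3/2) - 352*I*sqrt(1382)) + (2019955 - 1868292)/(-2510403 + (-328 - 235)))*(-4364460 - 1664291) = ((-3 - 1382*I*sqrt(1382) - 352*I*sqrt(1382)) + 151663/(-2510403 - 563))*(-6028751) = ((-3 - 1382*I*sqrt(1382) - 352*I*sqrt(1382)) + 151663/(-2510966))*(-6028751) = ((-3 - 1734*I*sqrt(1382)) + 151663*(-1/2510966))*(-6028751) = ((-3 - 1734*I*sqrt(1382)) - 151663/2510966)*(-6028751) = (-7684561/2510966 - 1734*I*sqrt(1382))*(-6028751) = 46328304813311/2510966 + 10453854234*I*sqrt(1382)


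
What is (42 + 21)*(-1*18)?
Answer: -1134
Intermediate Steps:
(42 + 21)*(-1*18) = 63*(-18) = -1134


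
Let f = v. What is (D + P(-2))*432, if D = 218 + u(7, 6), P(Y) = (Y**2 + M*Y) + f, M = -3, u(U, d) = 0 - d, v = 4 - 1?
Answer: 97200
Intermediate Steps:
v = 3
u(U, d) = -d
f = 3
P(Y) = 3 + Y**2 - 3*Y (P(Y) = (Y**2 - 3*Y) + 3 = 3 + Y**2 - 3*Y)
D = 212 (D = 218 - 1*6 = 218 - 6 = 212)
(D + P(-2))*432 = (212 + (3 + (-2)**2 - 3*(-2)))*432 = (212 + (3 + 4 + 6))*432 = (212 + 13)*432 = 225*432 = 97200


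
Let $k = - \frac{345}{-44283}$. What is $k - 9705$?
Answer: $- \frac{143255390}{14761} \approx -9705.0$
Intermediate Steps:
$k = \frac{115}{14761}$ ($k = \left(-345\right) \left(- \frac{1}{44283}\right) = \frac{115}{14761} \approx 0.0077908$)
$k - 9705 = \frac{115}{14761} - 9705 = - \frac{143255390}{14761}$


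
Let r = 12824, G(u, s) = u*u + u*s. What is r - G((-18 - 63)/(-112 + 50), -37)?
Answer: 49474709/3844 ≈ 12871.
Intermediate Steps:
G(u, s) = u² + s*u
r - G((-18 - 63)/(-112 + 50), -37) = 12824 - (-18 - 63)/(-112 + 50)*(-37 + (-18 - 63)/(-112 + 50)) = 12824 - (-81/(-62))*(-37 - 81/(-62)) = 12824 - (-81*(-1/62))*(-37 - 81*(-1/62)) = 12824 - 81*(-37 + 81/62)/62 = 12824 - 81*(-2213)/(62*62) = 12824 - 1*(-179253/3844) = 12824 + 179253/3844 = 49474709/3844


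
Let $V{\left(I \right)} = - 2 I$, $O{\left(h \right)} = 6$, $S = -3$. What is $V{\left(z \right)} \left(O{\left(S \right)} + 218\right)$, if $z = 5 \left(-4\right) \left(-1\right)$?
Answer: $-8960$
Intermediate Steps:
$z = 20$ ($z = \left(-20\right) \left(-1\right) = 20$)
$V{\left(z \right)} \left(O{\left(S \right)} + 218\right) = \left(-2\right) 20 \left(6 + 218\right) = \left(-40\right) 224 = -8960$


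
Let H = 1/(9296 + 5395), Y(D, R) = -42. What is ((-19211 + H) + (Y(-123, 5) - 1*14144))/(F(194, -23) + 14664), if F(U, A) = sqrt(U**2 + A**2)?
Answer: -2398225473488/1052829197707 + 490635326*sqrt(38165)/3158487593121 ≈ -2.2475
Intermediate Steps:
F(U, A) = sqrt(A**2 + U**2)
H = 1/14691 ≈ 6.8069e-5
((-19211 + H) + (Y(-123, 5) - 1*14144))/(F(194, -23) + 14664) = ((-19211 + 1/14691) + (-42 - 1*14144))/(sqrt((-23)**2 + 194**2) + 14664) = (-282228800/14691 + (-42 - 14144))/(sqrt(529 + 37636) + 14664) = (-282228800/14691 - 14186)/(sqrt(38165) + 14664) = -490635326/(14691*(14664 + sqrt(38165)))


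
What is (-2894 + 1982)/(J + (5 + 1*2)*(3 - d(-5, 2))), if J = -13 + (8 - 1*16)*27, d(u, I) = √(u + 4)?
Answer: 189696/43313 - 6384*I/43313 ≈ 4.3797 - 0.14739*I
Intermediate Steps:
d(u, I) = √(4 + u)
J = -229 (J = -13 + (8 - 16)*27 = -13 - 8*27 = -13 - 216 = -229)
(-2894 + 1982)/(J + (5 + 1*2)*(3 - d(-5, 2))) = (-2894 + 1982)/(-229 + (5 + 1*2)*(3 - √(4 - 5))) = -912/(-229 + (5 + 2)*(3 - √(-1))) = -912/(-229 + 7*(3 - I)) = -912/(-229 + (21 - 7*I)) = -912*(-208 + 7*I)/43313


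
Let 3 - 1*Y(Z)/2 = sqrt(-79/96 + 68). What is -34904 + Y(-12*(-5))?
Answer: -34898 - sqrt(38694)/12 ≈ -34914.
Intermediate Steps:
Y(Z) = 6 - sqrt(38694)/12 (Y(Z) = 6 - 2*sqrt(-79/96 + 68) = 6 - sqrt(38694)/12)
-34904 + Y(-12*(-5)) = -34904 + (6 - sqrt(38694)/12) = -34898 - sqrt(38694)/12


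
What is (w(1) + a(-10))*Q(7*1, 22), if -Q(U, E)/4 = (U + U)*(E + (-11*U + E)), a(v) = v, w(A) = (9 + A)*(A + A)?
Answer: 18480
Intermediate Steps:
w(A) = 2*A*(9 + A) (w(A) = (9 + A)*(2*A) = 2*A*(9 + A))
Q(U, E) = -8*U*(-11*U + 2*E) (Q(U, E) = -4*(U + U)*(E + (-11*U + E)) = -4*2*U*(E + (E - 11*U)) = -4*2*U*(-11*U + 2*E) = -8*U*(-11*U + 2*E))
(w(1) + a(-10))*Q(7*1, 22) = (2*1*(9 + 1) - 10)*(8*(7*1)*(-2*22 + 11*(7*1))) = (2*1*10 - 10)*(8*7*(-44 + 11*7)) = (20 - 10)*(8*7*(-44 + 77)) = 10*(8*7*33) = 10*1848 = 18480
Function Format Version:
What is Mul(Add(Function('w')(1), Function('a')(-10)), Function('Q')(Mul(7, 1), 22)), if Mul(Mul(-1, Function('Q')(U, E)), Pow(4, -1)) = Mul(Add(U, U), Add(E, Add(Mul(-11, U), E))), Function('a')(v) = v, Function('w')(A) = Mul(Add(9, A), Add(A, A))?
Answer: 18480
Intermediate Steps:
Function('w')(A) = Mul(2, A, Add(9, A)) (Function('w')(A) = Mul(Add(9, A), Mul(2, A)) = Mul(2, A, Add(9, A)))
Function('Q')(U, E) = Mul(-8, U, Add(Mul(-11, U), Mul(2, E))) (Function('Q')(U, E) = Mul(-4, Mul(Add(U, U), Add(E, Add(Mul(-11, U), E)))) = Mul(-4, Mul(Mul(2, U), Add(E, Add(E, Mul(-11, U))))) = Mul(-4, Mul(Mul(2, U), Add(Mul(-11, U), Mul(2, E)))) = Mul(-4, Mul(2, U, Add(Mul(-11, U), Mul(2, E)))) = Mul(-8, U, Add(Mul(-11, U), Mul(2, E))))
Mul(Add(Function('w')(1), Function('a')(-10)), Function('Q')(Mul(7, 1), 22)) = Mul(Add(Mul(2, 1, Add(9, 1)), -10), Mul(8, Mul(7, 1), Add(Mul(-2, 22), Mul(11, Mul(7, 1))))) = Mul(Add(Mul(2, 1, 10), -10), Mul(8, 7, Add(-44, Mul(11, 7)))) = Mul(Add(20, -10), Mul(8, 7, Add(-44, 77))) = Mul(10, Mul(8, 7, 33)) = Mul(10, 1848) = 18480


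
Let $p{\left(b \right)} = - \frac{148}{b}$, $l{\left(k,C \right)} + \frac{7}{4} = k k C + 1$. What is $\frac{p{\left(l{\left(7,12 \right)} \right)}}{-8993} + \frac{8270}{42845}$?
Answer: $\frac{34945090126}{181016328933} \approx 0.19305$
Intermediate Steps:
$l{\left(k,C \right)} = - \frac{3}{4} + C k^{2}$ ($l{\left(k,C \right)} = - \frac{7}{4} + \left(k k C + 1\right) = - \frac{7}{4} + \left(k^{2} C + 1\right) = - \frac{7}{4} + \left(C k^{2} + 1\right) = - \frac{7}{4} + \left(1 + C k^{2}\right) = - \frac{3}{4} + C k^{2}$)
$\frac{p{\left(l{\left(7,12 \right)} \right)}}{-8993} + \frac{8270}{42845} = \frac{\left(-148\right) \frac{1}{- \frac{3}{4} + 12 \cdot 7^{2}}}{-8993} + \frac{8270}{42845} = - \frac{148}{- \frac{3}{4} + 12 \cdot 49} \left(- \frac{1}{8993}\right) + 8270 \cdot \frac{1}{42845} = - \frac{148}{- \frac{3}{4} + 588} \left(- \frac{1}{8993}\right) + \frac{1654}{8569} = - \frac{148}{\frac{2349}{4}} \left(- \frac{1}{8993}\right) + \frac{1654}{8569} = \left(-148\right) \frac{4}{2349} \left(- \frac{1}{8993}\right) + \frac{1654}{8569} = \left(- \frac{592}{2349}\right) \left(- \frac{1}{8993}\right) + \frac{1654}{8569} = \frac{592}{21124557} + \frac{1654}{8569} = \frac{34945090126}{181016328933}$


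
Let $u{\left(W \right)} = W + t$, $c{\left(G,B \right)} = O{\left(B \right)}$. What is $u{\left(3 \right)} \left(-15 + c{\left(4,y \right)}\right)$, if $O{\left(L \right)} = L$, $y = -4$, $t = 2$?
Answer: $-95$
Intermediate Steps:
$c{\left(G,B \right)} = B$
$u{\left(W \right)} = 2 + W$ ($u{\left(W \right)} = W + 2 = 2 + W$)
$u{\left(3 \right)} \left(-15 + c{\left(4,y \right)}\right) = \left(2 + 3\right) \left(-15 - 4\right) = 5 \left(-19\right) = -95$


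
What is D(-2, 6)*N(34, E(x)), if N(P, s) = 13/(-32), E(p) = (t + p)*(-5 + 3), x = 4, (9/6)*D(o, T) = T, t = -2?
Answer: -13/8 ≈ -1.6250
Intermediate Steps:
D(o, T) = 2*T/3
E(p) = 4 - 2*p (E(p) = (-2 + p)*(-5 + 3) = (-2 + p)*(-2) = 4 - 2*p)
N(P, s) = -13/32 (N(P, s) = 13*(-1/32) = -13/32)
D(-2, 6)*N(34, E(x)) = ((⅔)*6)*(-13/32) = 4*(-13/32) = -13/8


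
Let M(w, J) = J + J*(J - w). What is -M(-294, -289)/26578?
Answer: 867/13289 ≈ 0.065242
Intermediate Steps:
-M(-294, -289)/26578 = -(-289*(1 - 289 - 1*(-294)))/26578 = -(-289*(1 - 289 + 294))/26578 = -(-289*6)/26578 = -(-1734)/26578 = -1*(-867/13289) = 867/13289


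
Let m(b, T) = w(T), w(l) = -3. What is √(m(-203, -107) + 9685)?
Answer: √9682 ≈ 98.397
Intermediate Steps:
m(b, T) = -3
√(m(-203, -107) + 9685) = √(-3 + 9685) = √9682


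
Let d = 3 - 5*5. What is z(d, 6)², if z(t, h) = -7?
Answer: 49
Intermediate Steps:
d = -22 (d = 3 - 25 = -22)
z(d, 6)² = (-7)² = 49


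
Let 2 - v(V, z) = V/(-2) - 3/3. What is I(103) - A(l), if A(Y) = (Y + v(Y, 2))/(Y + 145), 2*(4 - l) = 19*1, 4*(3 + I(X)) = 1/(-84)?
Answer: -30887/10416 ≈ -2.9653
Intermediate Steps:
v(V, z) = 3 + V/2 (v(V, z) = 2 - (V/(-2) - 3/3) = 2 - (V*(-½) - 3*⅓) = 2 - (-V/2 - 1) = 2 - (-1 - V/2) = 2 + (1 + V/2) = 3 + V/2)
I(X) = -1009/336 (I(X) = -3 + (¼)/(-84) = -3 + (¼)*(-1/84) = -3 - 1/336 = -1009/336)
l = -11/2 (l = 4 - 19/2 = -11/2 ≈ -5.5000)
A(Y) = (3 + 3*Y/2)/(145 + Y) (A(Y) = (Y + (3 + Y/2))/(Y + 145) = (3 + 3*Y/2)/(145 + Y))
I(103) - A(l) = -1009/336 - 3*(2 - 11/2)/(2*(145 - 11/2)) = -1009/336 - 3*(-7)/(2*279/2*2) = -1009/336 - 3*2*(-7)/(2*279*2) = -1009/336 - 1*(-7/186) = -1009/336 + 7/186 = -30887/10416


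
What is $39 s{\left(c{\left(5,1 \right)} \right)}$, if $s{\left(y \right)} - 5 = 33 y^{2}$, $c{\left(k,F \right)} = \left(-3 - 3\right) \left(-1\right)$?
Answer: $46527$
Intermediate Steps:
$c{\left(k,F \right)} = 6$ ($c{\left(k,F \right)} = \left(-6\right) \left(-1\right) = 6$)
$s{\left(y \right)} = 5 + 33 y^{2}$
$39 s{\left(c{\left(5,1 \right)} \right)} = 39 \left(5 + 33 \cdot 6^{2}\right) = 39 \left(5 + 33 \cdot 36\right) = 39 \left(5 + 1188\right) = 39 \cdot 1193 = 46527$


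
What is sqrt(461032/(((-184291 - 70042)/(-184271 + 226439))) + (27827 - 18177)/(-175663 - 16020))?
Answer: I*sqrt(181670440632949765769152262)/48751312439 ≈ 276.48*I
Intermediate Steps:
sqrt(461032/(((-184291 - 70042)/(-184271 + 226439))) + (27827 - 18177)/(-175663 - 16020)) = sqrt(461032/((-254333/42168)) + 9650/(-191683)) = sqrt(461032/((-254333*1/42168)) + 9650*(-1/191683)) = sqrt(461032/(-254333/42168) - 9650/191683) = sqrt(461032*(-42168/254333) - 9650/191683) = sqrt(-19440797376/254333 - 9650/191683) = sqrt(-3726472817737258/48751312439) = I*sqrt(181670440632949765769152262)/48751312439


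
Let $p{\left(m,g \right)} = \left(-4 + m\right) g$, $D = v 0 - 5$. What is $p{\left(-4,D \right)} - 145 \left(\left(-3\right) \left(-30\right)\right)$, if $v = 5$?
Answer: $-13010$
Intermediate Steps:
$D = -5$ ($D = 5 \cdot 0 - 5 = 0 - 5 = -5$)
$p{\left(m,g \right)} = g \left(-4 + m\right)$
$p{\left(-4,D \right)} - 145 \left(\left(-3\right) \left(-30\right)\right) = - 5 \left(-4 - 4\right) - 145 \left(\left(-3\right) \left(-30\right)\right) = \left(-5\right) \left(-8\right) - 13050 = 40 - 13050 = -13010$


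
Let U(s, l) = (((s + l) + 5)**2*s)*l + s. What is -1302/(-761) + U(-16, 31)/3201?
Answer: -146826874/2435961 ≈ -60.275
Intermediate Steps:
U(s, l) = s + l*s*(5 + l + s)**2 (U(s, l) = (((l + s) + 5)**2*s)*l + s = ((5 + l + s)**2*s)*l + s = (s*(5 + l + s)**2)*l + s = l*s*(5 + l + s)**2 + s = s + l*s*(5 + l + s)**2)
-1302/(-761) + U(-16, 31)/3201 = -1302/(-761) - 16*(1 + 31*(5 + 31 - 16)**2)/3201 = -1302*(-1/761) - 16*(1 + 31*20**2)*(1/3201) = 1302/761 - 16*(1 + 31*400)*(1/3201) = 1302/761 - 16*(1 + 12400)*(1/3201) = 1302/761 - 16*12401*(1/3201) = 1302/761 - 198416*1/3201 = 1302/761 - 198416/3201 = -146826874/2435961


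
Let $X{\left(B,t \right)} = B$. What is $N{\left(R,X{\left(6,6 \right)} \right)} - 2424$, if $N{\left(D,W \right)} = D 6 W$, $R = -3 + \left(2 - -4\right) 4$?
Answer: $-1668$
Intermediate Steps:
$R = 21$ ($R = -3 + \left(2 + 4\right) 4 = -3 + 6 \cdot 4 = -3 + 24 = 21$)
$N{\left(D,W \right)} = 6 D W$
$N{\left(R,X{\left(6,6 \right)} \right)} - 2424 = 6 \cdot 21 \cdot 6 - 2424 = 756 - 2424 = -1668$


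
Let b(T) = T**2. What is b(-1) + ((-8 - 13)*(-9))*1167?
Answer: 220564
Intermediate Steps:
b(-1) + ((-8 - 13)*(-9))*1167 = (-1)**2 + ((-8 - 13)*(-9))*1167 = 1 - 21*(-9)*1167 = 1 + 189*1167 = 1 + 220563 = 220564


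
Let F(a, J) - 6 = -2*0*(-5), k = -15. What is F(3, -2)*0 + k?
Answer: -15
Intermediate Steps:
F(a, J) = 6 (F(a, J) = 6 - 2*0*(-5) = 6 + 0*(-5) = 6 + 0 = 6)
F(3, -2)*0 + k = 6*0 - 15 = 0 - 15 = -15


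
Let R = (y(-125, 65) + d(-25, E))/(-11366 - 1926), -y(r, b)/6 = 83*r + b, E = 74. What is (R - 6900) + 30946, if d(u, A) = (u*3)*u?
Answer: 319555697/13292 ≈ 24041.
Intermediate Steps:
y(r, b) = -498*r - 6*b (y(r, b) = -6*(83*r + b) = -6*(b + 83*r) = -498*r - 6*b)
d(u, A) = 3*u**2 (d(u, A) = (3*u)*u = 3*u**2)
R = -63735/13292 (R = ((-498*(-125) - 6*65) + 3*(-25)**2)/(-11366 - 1926) = ((62250 - 390) + 3*625)/(-13292) = (61860 + 1875)*(-1/13292) = 63735*(-1/13292) = -63735/13292 ≈ -4.7950)
(R - 6900) + 30946 = (-63735/13292 - 6900) + 30946 = -91778535/13292 + 30946 = 319555697/13292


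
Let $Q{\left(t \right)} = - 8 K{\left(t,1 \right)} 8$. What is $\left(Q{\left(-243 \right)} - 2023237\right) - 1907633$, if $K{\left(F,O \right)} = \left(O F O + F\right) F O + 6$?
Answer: $-11489526$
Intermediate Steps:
$K{\left(F,O \right)} = 6 + F O \left(F + F O^{2}\right)$ ($K{\left(F,O \right)} = \left(F O O + F\right) F O + 6 = \left(F O^{2} + F\right) F O + 6 = \left(F + F O^{2}\right) F O + 6 = F \left(F + F O^{2}\right) O + 6 = F O \left(F + F O^{2}\right) + 6 = 6 + F O \left(F + F O^{2}\right)$)
$Q{\left(t \right)} = -384 - 128 t^{2}$ ($Q{\left(t \right)} = - 8 \left(6 + 1 t^{2} + t^{2} \cdot 1^{3}\right) 8 = - 8 \left(6 + t^{2} + t^{2} \cdot 1\right) 8 = - 8 \left(6 + t^{2} + t^{2}\right) 8 = - 8 \left(6 + 2 t^{2}\right) 8 = \left(-48 - 16 t^{2}\right) 8 = -384 - 128 t^{2}$)
$\left(Q{\left(-243 \right)} - 2023237\right) - 1907633 = \left(\left(-384 - 128 \left(-243\right)^{2}\right) - 2023237\right) - 1907633 = \left(\left(-384 - 7558272\right) - 2023237\right) - 1907633 = \left(-7558656 - 2023237\right) - 1907633 = -9581893 - 1907633 = -11489526$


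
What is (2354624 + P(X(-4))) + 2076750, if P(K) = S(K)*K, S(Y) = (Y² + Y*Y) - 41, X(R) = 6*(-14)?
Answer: 3249410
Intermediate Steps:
X(R) = -84
S(Y) = -41 + 2*Y² (S(Y) = (Y² + Y²) - 41 = 2*Y² - 41 = -41 + 2*Y²)
P(K) = K*(-41 + 2*K²) (P(K) = (-41 + 2*K²)*K = K*(-41 + 2*K²))
(2354624 + P(X(-4))) + 2076750 = (2354624 - 84*(-41 + 2*(-84)²)) + 2076750 = (2354624 - 84*(-41 + 2*7056)) + 2076750 = (2354624 - 84*(-41 + 14112)) + 2076750 = (2354624 - 84*14071) + 2076750 = (2354624 - 1181964) + 2076750 = 1172660 + 2076750 = 3249410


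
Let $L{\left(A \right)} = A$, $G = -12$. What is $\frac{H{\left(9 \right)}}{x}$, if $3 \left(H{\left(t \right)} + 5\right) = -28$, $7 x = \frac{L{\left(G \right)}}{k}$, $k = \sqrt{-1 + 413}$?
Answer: $\frac{301 \sqrt{103}}{18} \approx 169.71$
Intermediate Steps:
$k = 2 \sqrt{103}$ ($k = \sqrt{412} = 2 \sqrt{103} \approx 20.298$)
$x = - \frac{6 \sqrt{103}}{721}$ ($x = \frac{\left(-12\right) \frac{1}{2 \sqrt{103}}}{7} = \frac{\left(-12\right) \frac{\sqrt{103}}{206}}{7} = \frac{\left(- \frac{6}{103}\right) \sqrt{103}}{7} = - \frac{6 \sqrt{103}}{721} \approx -0.084457$)
$H{\left(t \right)} = - \frac{43}{3}$ ($H{\left(t \right)} = -5 + \frac{1}{3} \left(-28\right) = -5 - \frac{28}{3} = - \frac{43}{3}$)
$\frac{H{\left(9 \right)}}{x} = - \frac{43}{3 \left(- \frac{6 \sqrt{103}}{721}\right)} = - \frac{43 \left(- \frac{7 \sqrt{103}}{6}\right)}{3} = \frac{301 \sqrt{103}}{18}$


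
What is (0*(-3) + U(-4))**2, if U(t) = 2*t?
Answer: 64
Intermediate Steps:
(0*(-3) + U(-4))**2 = (0*(-3) + 2*(-4))**2 = (0 - 8)**2 = (-8)**2 = 64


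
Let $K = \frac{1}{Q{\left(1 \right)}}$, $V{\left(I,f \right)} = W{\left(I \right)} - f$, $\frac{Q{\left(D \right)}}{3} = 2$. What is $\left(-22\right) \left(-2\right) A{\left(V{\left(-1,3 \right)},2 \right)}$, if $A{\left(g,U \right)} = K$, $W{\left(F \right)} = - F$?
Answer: $\frac{22}{3} \approx 7.3333$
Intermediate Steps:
$Q{\left(D \right)} = 6$ ($Q{\left(D \right)} = 3 \cdot 2 = 6$)
$V{\left(I,f \right)} = - I - f$
$K = \frac{1}{6} \approx 0.16667$
$A{\left(g,U \right)} = \frac{1}{6}$
$\left(-22\right) \left(-2\right) A{\left(V{\left(-1,3 \right)},2 \right)} = \left(-22\right) \left(-2\right) \frac{1}{6} = 44 \cdot \frac{1}{6} = \frac{22}{3}$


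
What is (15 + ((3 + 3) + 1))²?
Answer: 484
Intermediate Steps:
(15 + ((3 + 3) + 1))² = (15 + (6 + 1))² = (15 + 7)² = 22² = 484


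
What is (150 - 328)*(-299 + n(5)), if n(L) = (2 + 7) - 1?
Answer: 51798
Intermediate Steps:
n(L) = 8 (n(L) = 9 - 1 = 8)
(150 - 328)*(-299 + n(5)) = (150 - 328)*(-299 + 8) = -178*(-291) = 51798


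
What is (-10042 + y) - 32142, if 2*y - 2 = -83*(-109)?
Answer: -75319/2 ≈ -37660.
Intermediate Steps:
y = 9049/2 (y = 1 + (-83*(-109))/2 = 1 + (½)*9047 = 1 + 9047/2 = 9049/2 ≈ 4524.5)
(-10042 + y) - 32142 = (-10042 + 9049/2) - 32142 = -11035/2 - 32142 = -75319/2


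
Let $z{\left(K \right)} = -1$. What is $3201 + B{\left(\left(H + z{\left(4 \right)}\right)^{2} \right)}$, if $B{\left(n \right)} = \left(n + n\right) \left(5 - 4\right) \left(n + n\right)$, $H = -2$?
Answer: $3525$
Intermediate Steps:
$B{\left(n \right)} = 4 n^{2}$ ($B{\left(n \right)} = 2 n 1 \cdot 2 n = 2 n 2 n = 4 n^{2}$)
$3201 + B{\left(\left(H + z{\left(4 \right)}\right)^{2} \right)} = 3201 + 4 \left(\left(-2 - 1\right)^{2}\right)^{2} = 3201 + 4 \left(\left(-3\right)^{2}\right)^{2} = 3201 + 4 \cdot 9^{2} = 3201 + 4 \cdot 81 = 3201 + 324 = 3525$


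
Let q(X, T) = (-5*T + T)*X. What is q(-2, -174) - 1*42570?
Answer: -43962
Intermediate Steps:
q(X, T) = -4*T*X (q(X, T) = (-4*T)*X = -4*T*X)
q(-2, -174) - 1*42570 = -4*(-174)*(-2) - 1*42570 = -1392 - 42570 = -43962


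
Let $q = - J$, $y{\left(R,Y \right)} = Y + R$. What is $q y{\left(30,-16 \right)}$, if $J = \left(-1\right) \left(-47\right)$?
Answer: $-658$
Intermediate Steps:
$y{\left(R,Y \right)} = R + Y$
$J = 47$
$q = -47$ ($q = \left(-1\right) 47 = -47$)
$q y{\left(30,-16 \right)} = - 47 \left(30 - 16\right) = \left(-47\right) 14 = -658$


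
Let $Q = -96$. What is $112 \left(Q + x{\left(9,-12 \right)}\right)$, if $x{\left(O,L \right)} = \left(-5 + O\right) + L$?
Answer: $-11648$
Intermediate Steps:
$x{\left(O,L \right)} = -5 + L + O$
$112 \left(Q + x{\left(9,-12 \right)}\right) = 112 \left(-96 - 8\right) = 112 \left(-104\right) = -11648$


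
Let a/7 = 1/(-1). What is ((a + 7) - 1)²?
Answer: 1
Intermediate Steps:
a = -7 (a = 7/(-1) = 7*(-1) = -7)
((a + 7) - 1)² = ((-7 + 7) - 1)² = (0 - 1)² = (-1)² = 1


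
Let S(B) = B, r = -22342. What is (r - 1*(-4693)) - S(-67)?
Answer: -17582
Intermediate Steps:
(r - 1*(-4693)) - S(-67) = (-22342 - 1*(-4693)) - 1*(-67) = (-22342 + 4693) + 67 = -17649 + 67 = -17582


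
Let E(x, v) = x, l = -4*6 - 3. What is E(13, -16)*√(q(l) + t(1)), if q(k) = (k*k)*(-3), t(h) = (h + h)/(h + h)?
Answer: 13*I*√2186 ≈ 607.81*I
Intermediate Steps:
l = -27 (l = -24 - 3 = -27)
t(h) = 1 (t(h) = (2*h)/((2*h)) = (2*h)*(1/(2*h)) = 1)
q(k) = -3*k² (q(k) = k²*(-3) = -3*k²)
E(13, -16)*√(q(l) + t(1)) = 13*√(-3*(-27)² + 1) = 13*√(-3*729 + 1) = 13*√(-2187 + 1) = 13*√(-2186) = 13*(I*√2186) = 13*I*√2186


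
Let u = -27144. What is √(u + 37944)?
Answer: 60*√3 ≈ 103.92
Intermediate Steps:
√(u + 37944) = √(-27144 + 37944) = √10800 = 60*√3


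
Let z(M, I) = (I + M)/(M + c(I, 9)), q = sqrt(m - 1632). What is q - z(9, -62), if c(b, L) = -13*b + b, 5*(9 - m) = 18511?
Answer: 53/753 + I*sqrt(133130)/5 ≈ 0.070385 + 72.974*I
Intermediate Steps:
m = -18466/5 (m = 9 - 1/5*18511 = 9 - 18511/5 = -18466/5 ≈ -3693.2)
c(b, L) = -12*b
q = I*sqrt(133130)/5 (q = sqrt(-18466/5 - 1632) = sqrt(-26626/5) = I*sqrt(133130)/5 ≈ 72.974*I)
z(M, I) = (I + M)/(M - 12*I)
q - z(9, -62) = I*sqrt(133130)/5 - (-1*(-62) - 1*9)/(-1*9 + 12*(-62)) = I*sqrt(133130)/5 - (62 - 9)/(-9 - 744) = I*sqrt(133130)/5 - 53/(-753) = I*sqrt(133130)/5 - (-1)*53/753 = I*sqrt(133130)/5 - 1*(-53/753) = I*sqrt(133130)/5 + 53/753 = 53/753 + I*sqrt(133130)/5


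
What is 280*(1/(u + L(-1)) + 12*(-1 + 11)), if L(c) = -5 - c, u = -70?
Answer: 1243060/37 ≈ 33596.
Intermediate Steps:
280*(1/(u + L(-1)) + 12*(-1 + 11)) = 280*(1/(-70 + (-5 - 1*(-1))) + 12*(-1 + 11)) = 280*(1/(-70 + (-5 + 1)) + 12*10) = 280*(1/(-70 - 4) + 120) = 280*(1/(-74) + 120) = 280*(-1/74 + 120) = 280*(8879/74) = 1243060/37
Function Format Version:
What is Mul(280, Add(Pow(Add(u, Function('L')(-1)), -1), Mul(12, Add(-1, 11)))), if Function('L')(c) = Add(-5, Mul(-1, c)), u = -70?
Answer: Rational(1243060, 37) ≈ 33596.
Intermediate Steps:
Mul(280, Add(Pow(Add(u, Function('L')(-1)), -1), Mul(12, Add(-1, 11)))) = Mul(280, Add(Pow(Add(-70, Add(-5, Mul(-1, -1))), -1), Mul(12, Add(-1, 11)))) = Mul(280, Add(Pow(Add(-70, Add(-5, 1)), -1), Mul(12, 10))) = Mul(280, Add(Pow(Add(-70, -4), -1), 120)) = Mul(280, Add(Pow(-74, -1), 120)) = Mul(280, Add(Rational(-1, 74), 120)) = Mul(280, Rational(8879, 74)) = Rational(1243060, 37)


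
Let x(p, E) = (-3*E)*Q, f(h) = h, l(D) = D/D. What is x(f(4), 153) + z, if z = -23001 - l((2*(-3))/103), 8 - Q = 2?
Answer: -25756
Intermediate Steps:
Q = 6 (Q = 8 - 1*2 = 8 - 2 = 6)
l(D) = 1
x(p, E) = -18*E (x(p, E) = -3*E*6 = -18*E)
z = -23002 (z = -23001 - 1*1 = -23001 - 1 = -23002)
x(f(4), 153) + z = -18*153 - 23002 = -2754 - 23002 = -25756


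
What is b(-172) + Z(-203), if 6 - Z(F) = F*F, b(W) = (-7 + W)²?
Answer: -9162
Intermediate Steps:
Z(F) = 6 - F² (Z(F) = 6 - F*F = 6 - F²)
b(-172) + Z(-203) = (-7 - 172)² + (6 - 1*(-203)²) = (-179)² + (6 - 1*41209) = 32041 + (6 - 41209) = 32041 - 41203 = -9162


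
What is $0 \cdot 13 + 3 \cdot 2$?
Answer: $6$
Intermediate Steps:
$0 \cdot 13 + 3 \cdot 2 = 0 + 6 = 6$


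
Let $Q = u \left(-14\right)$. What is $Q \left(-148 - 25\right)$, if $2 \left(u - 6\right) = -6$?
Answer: $7266$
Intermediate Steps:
$u = 3$ ($u = 6 + \frac{1}{2} \left(-6\right) = 6 - 3 = 3$)
$Q = -42$ ($Q = 3 \left(-14\right) = -42$)
$Q \left(-148 - 25\right) = - 42 \left(-148 - 25\right) = \left(-42\right) \left(-173\right) = 7266$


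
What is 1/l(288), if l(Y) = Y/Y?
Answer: 1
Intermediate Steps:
l(Y) = 1
1/l(288) = 1/1 = 1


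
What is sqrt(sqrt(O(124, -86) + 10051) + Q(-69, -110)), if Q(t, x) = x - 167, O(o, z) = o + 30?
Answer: sqrt(-277 + sqrt(10205)) ≈ 13.266*I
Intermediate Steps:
O(o, z) = 30 + o
Q(t, x) = -167 + x
sqrt(sqrt(O(124, -86) + 10051) + Q(-69, -110)) = sqrt(sqrt((30 + 124) + 10051) + (-167 - 110)) = sqrt(sqrt(154 + 10051) - 277) = sqrt(sqrt(10205) - 277) = sqrt(-277 + sqrt(10205))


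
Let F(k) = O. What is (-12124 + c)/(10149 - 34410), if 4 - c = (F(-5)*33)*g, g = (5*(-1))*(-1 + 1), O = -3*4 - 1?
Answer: 4040/8087 ≈ 0.49957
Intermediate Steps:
O = -13 (O = -12 - 1 = -13)
F(k) = -13
g = 0 (g = -5*0 = 0)
c = 4 (c = 4 - (-13*33)*0 = 4 - (-429)*0 = 4 - 1*0 = 4 + 0 = 4)
(-12124 + c)/(10149 - 34410) = (-12124 + 4)/(10149 - 34410) = -12120/(-24261) = -12120*(-1/24261) = 4040/8087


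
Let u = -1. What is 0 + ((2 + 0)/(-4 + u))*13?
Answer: -26/5 ≈ -5.2000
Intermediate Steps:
0 + ((2 + 0)/(-4 + u))*13 = 0 + ((2 + 0)/(-4 - 1))*13 = 0 + (2/(-5))*13 = 0 + (2*(-⅕))*13 = 0 - ⅖*13 = 0 - 26/5 = -26/5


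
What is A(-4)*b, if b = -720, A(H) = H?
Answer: 2880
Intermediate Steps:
A(-4)*b = -4*(-720) = 2880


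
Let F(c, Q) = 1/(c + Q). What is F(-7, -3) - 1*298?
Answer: -2981/10 ≈ -298.10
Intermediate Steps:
F(c, Q) = 1/(Q + c)
F(-7, -3) - 1*298 = 1/(-3 - 7) - 1*298 = 1/(-10) - 298 = -1/10 - 298 = -2981/10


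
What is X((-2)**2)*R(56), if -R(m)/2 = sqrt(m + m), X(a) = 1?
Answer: -8*sqrt(7) ≈ -21.166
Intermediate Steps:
R(m) = -2*sqrt(2)*sqrt(m) (R(m) = -2*sqrt(m + m) = -2*sqrt(2)*sqrt(m))
X((-2)**2)*R(56) = 1*(-2*sqrt(2)*sqrt(56)) = 1*(-2*sqrt(2)*2*sqrt(14)) = 1*(-8*sqrt(7)) = -8*sqrt(7)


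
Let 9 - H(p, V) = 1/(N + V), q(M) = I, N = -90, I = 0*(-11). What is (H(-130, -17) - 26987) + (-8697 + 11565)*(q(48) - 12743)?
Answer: -3913407513/107 ≈ -3.6574e+7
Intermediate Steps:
I = 0
q(M) = 0
H(p, V) = 9 - 1/(-90 + V)
(H(-130, -17) - 26987) + (-8697 + 11565)*(q(48) - 12743) = ((-811 + 9*(-17))/(-90 - 17) - 26987) + (-8697 + 11565)*(0 - 12743) = ((-811 - 153)/(-107) - 26987) + 2868*(-12743) = (-1/107*(-964) - 26987) - 36546924 = (964/107 - 26987) - 36546924 = -2886645/107 - 36546924 = -3913407513/107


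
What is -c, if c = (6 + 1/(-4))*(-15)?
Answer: 345/4 ≈ 86.250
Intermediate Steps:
c = -345/4 (c = (6 + 1*(-¼))*(-15) = (6 - ¼)*(-15) = (23/4)*(-15) = -345/4 ≈ -86.250)
-c = -1*(-345/4) = 345/4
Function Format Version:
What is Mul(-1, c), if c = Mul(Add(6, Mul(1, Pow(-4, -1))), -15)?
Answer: Rational(345, 4) ≈ 86.250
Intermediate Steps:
c = Rational(-345, 4) (c = Mul(Add(6, Mul(1, Rational(-1, 4))), -15) = Mul(Add(6, Rational(-1, 4)), -15) = Mul(Rational(23, 4), -15) = Rational(-345, 4) ≈ -86.250)
Mul(-1, c) = Mul(-1, Rational(-345, 4)) = Rational(345, 4)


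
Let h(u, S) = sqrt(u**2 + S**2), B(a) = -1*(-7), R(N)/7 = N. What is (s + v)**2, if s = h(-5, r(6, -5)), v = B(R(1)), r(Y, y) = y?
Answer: 99 + 70*sqrt(2) ≈ 197.99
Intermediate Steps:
R(N) = 7*N
B(a) = 7
h(u, S) = sqrt(S**2 + u**2)
v = 7
s = 5*sqrt(2) (s = sqrt((-5)**2 + (-5)**2) = sqrt(25 + 25) = sqrt(50) = 5*sqrt(2) ≈ 7.0711)
(s + v)**2 = (5*sqrt(2) + 7)**2 = (7 + 5*sqrt(2))**2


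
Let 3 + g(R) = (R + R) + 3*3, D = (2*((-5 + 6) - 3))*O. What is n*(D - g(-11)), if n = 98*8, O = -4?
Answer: 25088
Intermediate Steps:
D = 16 (D = (2*((-5 + 6) - 3))*(-4) = (2*(1 - 3))*(-4) = (2*(-2))*(-4) = -4*(-4) = 16)
g(R) = 6 + 2*R (g(R) = -3 + ((R + R) + 3*3) = -3 + (2*R + 9) = -3 + (9 + 2*R) = 6 + 2*R)
n = 784
n*(D - g(-11)) = 784*(16 - (6 + 2*(-11))) = 784*(16 - (6 - 22)) = 784*(16 - 1*(-16)) = 784*(16 + 16) = 784*32 = 25088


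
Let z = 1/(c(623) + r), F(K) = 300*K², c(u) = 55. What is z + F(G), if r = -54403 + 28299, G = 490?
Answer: 1876309469999/26049 ≈ 7.2030e+7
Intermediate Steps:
r = -26104
z = -1/26049 (z = 1/(55 - 26104) = 1/(-26049) = -1/26049 ≈ -3.8389e-5)
z + F(G) = -1/26049 + 300*490² = -1/26049 + 300*240100 = -1/26049 + 72030000 = 1876309469999/26049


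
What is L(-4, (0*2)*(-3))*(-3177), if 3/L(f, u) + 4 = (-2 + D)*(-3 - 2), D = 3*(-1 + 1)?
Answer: -3177/2 ≈ -1588.5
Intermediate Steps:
D = 0 (D = 3*0 = 0)
L(f, u) = ½ (L(f, u) = 3/(-4 + (-2 + 0)*(-3 - 2)) = 3/(-4 - 2*(-5)) = 3/(-4 + 10) = 3/6 = 3*(⅙) = ½)
L(-4, (0*2)*(-3))*(-3177) = (½)*(-3177) = -3177/2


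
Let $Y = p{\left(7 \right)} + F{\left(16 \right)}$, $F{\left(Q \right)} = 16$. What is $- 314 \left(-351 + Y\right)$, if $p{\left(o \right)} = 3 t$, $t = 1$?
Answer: $104248$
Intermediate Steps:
$p{\left(o \right)} = 3$ ($p{\left(o \right)} = 3 \cdot 1 = 3$)
$Y = 19$ ($Y = 3 + 16 = 19$)
$- 314 \left(-351 + Y\right) = - 314 \left(-351 + 19\right) = \left(-314\right) \left(-332\right) = 104248$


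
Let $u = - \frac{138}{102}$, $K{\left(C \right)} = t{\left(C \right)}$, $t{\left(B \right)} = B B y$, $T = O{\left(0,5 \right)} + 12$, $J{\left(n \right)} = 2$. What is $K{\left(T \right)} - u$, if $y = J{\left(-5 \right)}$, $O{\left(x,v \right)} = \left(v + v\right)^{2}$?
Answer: $\frac{426519}{17} \approx 25089.0$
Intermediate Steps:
$O{\left(x,v \right)} = 4 v^{2}$ ($O{\left(x,v \right)} = \left(2 v\right)^{2} = 4 v^{2}$)
$T = 112$ ($T = 4 \cdot 5^{2} + 12 = 4 \cdot 25 + 12 = 100 + 12 = 112$)
$y = 2$
$t{\left(B \right)} = 2 B^{2}$ ($t{\left(B \right)} = B B 2 = B^{2} \cdot 2 = 2 B^{2}$)
$K{\left(C \right)} = 2 C^{2}$
$u = - \frac{23}{17}$ ($u = \left(-138\right) \frac{1}{102} = - \frac{23}{17} \approx -1.3529$)
$K{\left(T \right)} - u = 2 \cdot 112^{2} - - \frac{23}{17} = 2 \cdot 12544 + \frac{23}{17} = 25088 + \frac{23}{17} = \frac{426519}{17}$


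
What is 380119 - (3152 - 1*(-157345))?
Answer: 219622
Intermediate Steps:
380119 - (3152 - 1*(-157345)) = 380119 - (3152 + 157345) = 380119 - 1*160497 = 380119 - 160497 = 219622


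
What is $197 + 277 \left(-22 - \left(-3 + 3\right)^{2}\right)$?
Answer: $-5897$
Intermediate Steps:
$197 + 277 \left(-22 - \left(-3 + 3\right)^{2}\right) = 197 + 277 \left(-22 - 0^{2}\right) = 197 + 277 \left(-22 - 0\right) = 197 + 277 \left(-22 + 0\right) = 197 + 277 \left(-22\right) = 197 - 6094 = -5897$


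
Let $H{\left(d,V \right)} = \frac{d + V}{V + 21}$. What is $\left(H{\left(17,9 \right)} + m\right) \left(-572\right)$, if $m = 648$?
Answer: $- \frac{5567276}{15} \approx -3.7115 \cdot 10^{5}$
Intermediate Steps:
$H{\left(d,V \right)} = \frac{V + d}{21 + V}$
$\left(H{\left(17,9 \right)} + m\right) \left(-572\right) = \left(\frac{9 + 17}{21 + 9} + 648\right) \left(-572\right) = \left(\frac{1}{30} \cdot 26 + 648\right) \left(-572\right) = \left(\frac{13}{15} + 648\right) \left(-572\right) = \frac{9733}{15} \left(-572\right) = - \frac{5567276}{15}$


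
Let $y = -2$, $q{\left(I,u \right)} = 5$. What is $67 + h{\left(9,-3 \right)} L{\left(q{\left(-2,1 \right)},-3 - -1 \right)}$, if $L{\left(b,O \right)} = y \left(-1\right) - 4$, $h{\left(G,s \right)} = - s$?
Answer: $61$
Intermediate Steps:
$L{\left(b,O \right)} = -2$ ($L{\left(b,O \right)} = \left(-2\right) \left(-1\right) - 4 = 2 - 4 = -2$)
$67 + h{\left(9,-3 \right)} L{\left(q{\left(-2,1 \right)},-3 - -1 \right)} = 67 + \left(-1\right) \left(-3\right) \left(-2\right) = 67 + 3 \left(-2\right) = 67 - 6 = 61$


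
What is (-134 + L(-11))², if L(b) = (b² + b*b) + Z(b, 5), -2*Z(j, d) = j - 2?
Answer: 52441/4 ≈ 13110.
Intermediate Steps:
Z(j, d) = 1 - j/2 (Z(j, d) = -(j - 2)/2 = -(-2 + j)/2 = 1 - j/2)
L(b) = 1 + 2*b² - b/2 (L(b) = (b² + b*b) + (1 - b/2) = (b² + b²) + (1 - b/2) = 2*b² + (1 - b/2) = 1 + 2*b² - b/2)
(-134 + L(-11))² = (-134 + (1 + 2*(-11)² - ½*(-11)))² = (-134 + (1 + 2*121 + 11/2))² = (-134 + (1 + 242 + 11/2))² = (-134 + 497/2)² = (229/2)² = 52441/4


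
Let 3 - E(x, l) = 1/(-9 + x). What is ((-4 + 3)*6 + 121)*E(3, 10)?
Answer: 2185/6 ≈ 364.17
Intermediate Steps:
E(x, l) = 3 - 1/(-9 + x)
((-4 + 3)*6 + 121)*E(3, 10) = ((-4 + 3)*6 + 121)*((-28 + 3*3)/(-9 + 3)) = (-1*6 + 121)*((-28 + 9)/(-6)) = (-6 + 121)*(-1/6*(-19)) = 115*(19/6) = 2185/6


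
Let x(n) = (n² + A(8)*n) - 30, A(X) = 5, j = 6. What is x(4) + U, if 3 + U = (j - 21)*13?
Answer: -192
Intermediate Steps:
U = -198 (U = -3 + (6 - 21)*13 = -3 - 15*13 = -3 - 195 = -198)
x(n) = -30 + n² + 5*n (x(n) = (n² + 5*n) - 30 = -30 + n² + 5*n)
x(4) + U = (-30 + 4² + 5*4) - 198 = (-30 + 16 + 20) - 198 = 6 - 198 = -192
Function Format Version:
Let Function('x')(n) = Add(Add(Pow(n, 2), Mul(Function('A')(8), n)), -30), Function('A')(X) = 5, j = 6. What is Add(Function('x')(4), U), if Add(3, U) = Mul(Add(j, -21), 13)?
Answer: -192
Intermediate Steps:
U = -198 (U = Add(-3, Mul(Add(6, -21), 13)) = Add(-3, Mul(-15, 13)) = Add(-3, -195) = -198)
Function('x')(n) = Add(-30, Pow(n, 2), Mul(5, n)) (Function('x')(n) = Add(Add(Pow(n, 2), Mul(5, n)), -30) = Add(-30, Pow(n, 2), Mul(5, n)))
Add(Function('x')(4), U) = Add(Add(-30, Pow(4, 2), Mul(5, 4)), -198) = Add(Add(-30, 16, 20), -198) = Add(6, -198) = -192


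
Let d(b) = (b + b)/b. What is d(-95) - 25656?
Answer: -25654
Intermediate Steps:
d(b) = 2 (d(b) = (2*b)/b = 2)
d(-95) - 25656 = 2 - 25656 = -25654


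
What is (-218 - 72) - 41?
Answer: -331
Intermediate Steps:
(-218 - 72) - 41 = -290 - 41 = -331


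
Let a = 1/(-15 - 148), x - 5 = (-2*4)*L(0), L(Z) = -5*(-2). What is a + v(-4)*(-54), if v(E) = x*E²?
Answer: 10562399/163 ≈ 64800.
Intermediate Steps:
L(Z) = 10
x = -75 (x = 5 - 2*4*10 = 5 - 8*10 = 5 - 80 = -75)
a = -1/163 (a = 1/(-163) = -1/163 ≈ -0.0061350)
v(E) = -75*E²
a + v(-4)*(-54) = -1/163 - 75*(-4)²*(-54) = -1/163 - 75*16*(-54) = -1/163 - 1200*(-54) = -1/163 + 64800 = 10562399/163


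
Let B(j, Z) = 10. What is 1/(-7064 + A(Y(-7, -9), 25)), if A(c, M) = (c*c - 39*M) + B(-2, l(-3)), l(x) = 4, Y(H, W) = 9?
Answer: -1/7948 ≈ -0.00012582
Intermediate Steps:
A(c, M) = 10 + c² - 39*M (A(c, M) = (c*c - 39*M) + 10 = (c² - 39*M) + 10 = 10 + c² - 39*M)
1/(-7064 + A(Y(-7, -9), 25)) = 1/(-7064 + (10 + 9² - 39*25)) = 1/(-7064 + (10 + 81 - 975)) = 1/(-7064 - 884) = 1/(-7948) = -1/7948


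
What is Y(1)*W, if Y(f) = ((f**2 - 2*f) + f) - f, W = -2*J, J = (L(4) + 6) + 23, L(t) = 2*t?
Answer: 74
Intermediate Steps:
J = 37 (J = (2*4 + 6) + 23 = (8 + 6) + 23 = 14 + 23 = 37)
W = -74 (W = -2*37 = -74)
Y(f) = f**2 - 2*f (Y(f) = (f**2 - f) - f = f**2 - 2*f)
Y(1)*W = (1*(-2 + 1))*(-74) = (1*(-1))*(-74) = -1*(-74) = 74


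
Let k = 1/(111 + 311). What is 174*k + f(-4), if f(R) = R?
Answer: -757/211 ≈ -3.5877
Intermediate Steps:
k = 1/422 ≈ 0.0023697
174*k + f(-4) = 174*(1/422) - 4 = 87/211 - 4 = -757/211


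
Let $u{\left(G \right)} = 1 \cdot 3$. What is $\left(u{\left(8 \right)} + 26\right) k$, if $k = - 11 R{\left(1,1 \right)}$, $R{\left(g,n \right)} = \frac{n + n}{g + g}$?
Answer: $-319$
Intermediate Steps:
$u{\left(G \right)} = 3$
$R{\left(g,n \right)} = \frac{n}{g}$ ($R{\left(g,n \right)} = \frac{2 n}{2 g} = 2 n \frac{1}{2 g} = \frac{n}{g}$)
$k = -11$ ($k = - 11 \cdot 1 \cdot 1^{-1} = - 11 \cdot 1 \cdot 1 = \left(-11\right) 1 = -11$)
$\left(u{\left(8 \right)} + 26\right) k = \left(3 + 26\right) \left(-11\right) = 29 \left(-11\right) = -319$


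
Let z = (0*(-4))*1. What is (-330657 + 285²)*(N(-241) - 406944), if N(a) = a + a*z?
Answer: 101564968920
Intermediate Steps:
z = 0 (z = 0*1 = 0)
N(a) = a (N(a) = a + a*0 = a + 0 = a)
(-330657 + 285²)*(N(-241) - 406944) = (-330657 + 285²)*(-241 - 406944) = (-330657 + 81225)*(-407185) = -249432*(-407185) = 101564968920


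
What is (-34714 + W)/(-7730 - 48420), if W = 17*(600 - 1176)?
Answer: 22253/28075 ≈ 0.79263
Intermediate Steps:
W = -9792 (W = 17*(-576) = -9792)
(-34714 + W)/(-7730 - 48420) = (-34714 - 9792)/(-7730 - 48420) = -44506/(-56150) = -44506*(-1/56150) = 22253/28075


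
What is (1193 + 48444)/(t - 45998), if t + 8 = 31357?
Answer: -49637/14649 ≈ -3.3884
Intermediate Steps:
t = 31349 (t = -8 + 31357 = 31349)
(1193 + 48444)/(t - 45998) = (1193 + 48444)/(31349 - 45998) = 49637/(-14649) = 49637*(-1/14649) = -49637/14649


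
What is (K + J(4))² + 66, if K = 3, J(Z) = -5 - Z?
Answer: 102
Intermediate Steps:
(K + J(4))² + 66 = (3 + (-5 - 1*4))² + 66 = (3 + (-5 - 4))² + 66 = (3 - 9)² + 66 = (-6)² + 66 = 36 + 66 = 102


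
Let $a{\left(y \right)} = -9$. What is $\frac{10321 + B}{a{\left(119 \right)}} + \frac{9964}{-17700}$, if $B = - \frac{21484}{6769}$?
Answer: $- \frac{34355532704}{29952825} \approx -1147.0$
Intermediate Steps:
$B = - \frac{21484}{6769}$ ($B = \left(-21484\right) \frac{1}{6769} = - \frac{21484}{6769} \approx -3.1739$)
$\frac{10321 + B}{a{\left(119 \right)}} + \frac{9964}{-17700} = \frac{10321 - \frac{21484}{6769}}{-9} + \frac{9964}{-17700} = \frac{69841365}{6769} \left(- \frac{1}{9}\right) + 9964 \left(- \frac{1}{17700}\right) = - \frac{23280455}{20307} - \frac{2491}{4425} = - \frac{34355532704}{29952825}$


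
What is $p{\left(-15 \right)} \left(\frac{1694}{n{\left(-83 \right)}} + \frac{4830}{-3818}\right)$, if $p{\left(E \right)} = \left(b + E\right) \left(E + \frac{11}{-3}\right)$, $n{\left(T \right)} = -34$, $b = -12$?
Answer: $- \frac{36331344}{1411} \approx -25749.0$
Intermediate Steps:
$p{\left(E \right)} = \left(-12 + E\right) \left(- \frac{11}{3} + E\right)$ ($p{\left(E \right)} = \left(-12 + E\right) \left(E + \frac{11}{-3}\right) = \left(-12 + E\right) \left(E + 11 \left(- \frac{1}{3}\right)\right) = \left(-12 + E\right) \left(E - \frac{11}{3}\right) = \left(-12 + E\right) \left(- \frac{11}{3} + E\right)$)
$p{\left(-15 \right)} \left(\frac{1694}{n{\left(-83 \right)}} + \frac{4830}{-3818}\right) = \left(44 + \left(-15\right)^{2} - -235\right) \left(\frac{1694}{-34} + \frac{4830}{-3818}\right) = \left(44 + 225 + 235\right) \left(1694 \left(- \frac{1}{34}\right) + 4830 \left(- \frac{1}{3818}\right)\right) = 504 \left(- \frac{847}{17} - \frac{105}{83}\right) = 504 \left(- \frac{72086}{1411}\right) = - \frac{36331344}{1411}$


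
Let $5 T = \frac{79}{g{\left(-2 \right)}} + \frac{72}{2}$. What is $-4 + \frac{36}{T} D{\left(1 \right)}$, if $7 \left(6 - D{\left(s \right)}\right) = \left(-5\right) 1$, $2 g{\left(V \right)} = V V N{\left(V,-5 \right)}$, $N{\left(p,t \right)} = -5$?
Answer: $\frac{76732}{1967} \approx 39.01$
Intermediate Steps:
$g{\left(V \right)} = - \frac{5 V^{2}}{2}$ ($g{\left(V \right)} = \frac{V V \left(-5\right)}{2} = \frac{V^{2} \left(-5\right)}{2} = \frac{\left(-5\right) V^{2}}{2} = - \frac{5 V^{2}}{2}$)
$T = \frac{281}{50}$ ($T = \frac{\frac{79}{\left(- \frac{5}{2}\right) \left(-2\right)^{2}} + \frac{72}{2}}{5} = \frac{\frac{79}{\left(- \frac{5}{2}\right) 4} + 72 \cdot \frac{1}{2}}{5} = \frac{\frac{79}{-10} + 36}{5} = \frac{79 \left(- \frac{1}{10}\right) + 36}{5} = \frac{- \frac{79}{10} + 36}{5} = \frac{1}{5} \cdot \frac{281}{10} = \frac{281}{50} \approx 5.62$)
$D{\left(s \right)} = \frac{47}{7}$ ($D{\left(s \right)} = 6 - \frac{\left(-5\right) 1}{7} = 6 - - \frac{5}{7} = 6 + \frac{5}{7} = \frac{47}{7}$)
$-4 + \frac{36}{T} D{\left(1 \right)} = -4 + \frac{36}{\frac{281}{50}} \cdot \frac{47}{7} = -4 + 36 \cdot \frac{50}{281} \cdot \frac{47}{7} = -4 + \frac{1800}{281} \cdot \frac{47}{7} = -4 + \frac{84600}{1967} = \frac{76732}{1967}$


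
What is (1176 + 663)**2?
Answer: 3381921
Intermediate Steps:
(1176 + 663)**2 = 1839**2 = 3381921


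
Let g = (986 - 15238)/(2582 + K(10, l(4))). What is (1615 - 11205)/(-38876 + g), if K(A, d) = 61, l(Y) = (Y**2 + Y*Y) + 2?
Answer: 2534637/10276352 ≈ 0.24665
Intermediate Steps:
l(Y) = 2 + 2*Y**2 (l(Y) = (Y**2 + Y**2) + 2 = 2*Y**2 + 2 = 2 + 2*Y**2)
g = -14252/2643 (g = (986 - 15238)/(2582 + 61) = -14252/2643 ≈ -5.3924)
(1615 - 11205)/(-38876 + g) = (1615 - 11205)/(-38876 - 14252/2643) = -9590/(-102763520/2643) = -9590*(-2643/102763520) = 2534637/10276352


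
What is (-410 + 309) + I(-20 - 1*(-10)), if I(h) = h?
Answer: -111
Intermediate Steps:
(-410 + 309) + I(-20 - 1*(-10)) = (-410 + 309) + (-20 - 1*(-10)) = -101 + (-20 + 10) = -101 - 10 = -111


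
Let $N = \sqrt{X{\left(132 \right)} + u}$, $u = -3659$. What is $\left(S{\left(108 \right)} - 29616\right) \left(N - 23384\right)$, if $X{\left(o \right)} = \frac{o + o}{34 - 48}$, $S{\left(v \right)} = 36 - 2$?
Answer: $691745488 - 4226 i \sqrt{180215} \approx 6.9175 \cdot 10^{8} - 1.794 \cdot 10^{6} i$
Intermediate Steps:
$S{\left(v \right)} = 34$
$X{\left(o \right)} = - \frac{o}{7}$ ($X{\left(o \right)} = \frac{2 o}{-14} = 2 o \left(- \frac{1}{14}\right) = - \frac{o}{7}$)
$N = \frac{i \sqrt{180215}}{7}$ ($N = \sqrt{\left(- \frac{1}{7}\right) 132 - 3659} = \sqrt{- \frac{132}{7} - 3659} = \sqrt{- \frac{25745}{7}} = \frac{i \sqrt{180215}}{7} \approx 60.645 i$)
$\left(S{\left(108 \right)} - 29616\right) \left(N - 23384\right) = \left(34 - 29616\right) \left(\frac{i \sqrt{180215}}{7} - 23384\right) = - 29582 \left(-23384 + \frac{i \sqrt{180215}}{7}\right) = 691745488 - 4226 i \sqrt{180215}$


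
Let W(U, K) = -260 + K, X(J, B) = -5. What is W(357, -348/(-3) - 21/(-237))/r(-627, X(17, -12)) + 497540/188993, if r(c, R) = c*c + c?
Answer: 811863236837/308433174126 ≈ 2.6322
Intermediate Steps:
r(c, R) = c + c² (r(c, R) = c² + c = c + c²)
W(357, -348/(-3) - 21/(-237))/r(-627, X(17, -12)) + 497540/188993 = (-260 + (-348/(-3) - 21/(-237)))/((-627*(1 - 627))) + 497540/188993 = (-260 + (-348*(-⅓) - 21*(-1/237)))/((-627*(-626))) + 497540*(1/188993) = (-260 + (116 + 7/79))/392502 + 497540/188993 = (-260 + 9171/79)*(1/392502) + 497540/188993 = -11369/79*1/392502 + 497540/188993 = -11369/31007658 + 497540/188993 = 811863236837/308433174126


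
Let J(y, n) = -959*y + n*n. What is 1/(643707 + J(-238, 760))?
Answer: 1/1449549 ≈ 6.8987e-7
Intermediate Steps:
J(y, n) = n² - 959*y (J(y, n) = -959*y + n² = n² - 959*y)
1/(643707 + J(-238, 760)) = 1/(643707 + (760² - 959*(-238))) = 1/(643707 + (577600 + 228242)) = 1/(643707 + 805842) = 1/1449549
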